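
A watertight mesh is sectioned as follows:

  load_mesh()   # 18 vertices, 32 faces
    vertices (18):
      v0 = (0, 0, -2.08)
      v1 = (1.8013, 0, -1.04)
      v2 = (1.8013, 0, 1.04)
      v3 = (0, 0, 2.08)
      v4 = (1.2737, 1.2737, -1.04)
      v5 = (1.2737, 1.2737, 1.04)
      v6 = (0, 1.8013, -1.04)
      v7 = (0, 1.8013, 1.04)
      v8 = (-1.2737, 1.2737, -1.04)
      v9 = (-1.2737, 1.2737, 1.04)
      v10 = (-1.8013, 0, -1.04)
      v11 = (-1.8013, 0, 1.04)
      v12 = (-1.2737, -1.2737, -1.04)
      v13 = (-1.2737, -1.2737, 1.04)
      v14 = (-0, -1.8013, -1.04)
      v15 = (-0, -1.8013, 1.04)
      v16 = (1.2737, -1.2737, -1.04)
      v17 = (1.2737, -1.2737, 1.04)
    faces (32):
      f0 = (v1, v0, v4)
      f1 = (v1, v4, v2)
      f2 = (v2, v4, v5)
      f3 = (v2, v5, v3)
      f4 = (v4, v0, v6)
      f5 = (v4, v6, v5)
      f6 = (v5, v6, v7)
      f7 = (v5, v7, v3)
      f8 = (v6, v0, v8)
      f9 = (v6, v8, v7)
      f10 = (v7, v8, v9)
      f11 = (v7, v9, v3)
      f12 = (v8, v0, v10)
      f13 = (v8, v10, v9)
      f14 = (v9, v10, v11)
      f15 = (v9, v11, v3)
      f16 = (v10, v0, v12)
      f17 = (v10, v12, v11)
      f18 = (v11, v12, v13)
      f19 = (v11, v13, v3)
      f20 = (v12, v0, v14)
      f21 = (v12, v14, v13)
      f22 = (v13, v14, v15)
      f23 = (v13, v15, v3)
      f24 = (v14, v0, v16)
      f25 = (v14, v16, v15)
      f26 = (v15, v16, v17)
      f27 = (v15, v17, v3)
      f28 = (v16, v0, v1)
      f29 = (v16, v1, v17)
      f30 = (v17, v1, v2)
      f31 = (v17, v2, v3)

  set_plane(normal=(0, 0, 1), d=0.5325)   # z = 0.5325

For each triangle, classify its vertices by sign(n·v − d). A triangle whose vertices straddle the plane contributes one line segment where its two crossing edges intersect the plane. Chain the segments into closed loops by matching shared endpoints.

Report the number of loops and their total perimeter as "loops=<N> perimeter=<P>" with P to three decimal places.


loops=1 perimeter=11.029

Straddling triangles (16 of 32):
  (v1,v4,v2) [--+] → (1.67257, 0.310771, 0.5325)–(1.8013, 0, 0.5325)  len=0.3364
  (v2,v4,v5) [+-+] → (1.67257, 0.310771, 0.5325)–(1.2737, 1.2737, 0.5325)  len=1.0423
  (v4,v6,v5) [--+] → (0.962929, 1.40243, 0.5325)–(1.2737, 1.2737, 0.5325)  len=0.3364
  (v5,v6,v7) [+-+] → (0.962929, 1.40243, 0.5325)–(0, 1.8013, 0.5325)  len=1.0423
  (v6,v8,v7) [--+] → (-0.310771, 1.67257, 0.5325)–(0, 1.8013, 0.5325)  len=0.3364
  (v7,v8,v9) [+-+] → (-0.310771, 1.67257, 0.5325)–(-1.2737, 1.2737, 0.5325)  len=1.0423
  (v8,v10,v9) [--+] → (-1.40243, 0.962929, 0.5325)–(-1.2737, 1.2737, 0.5325)  len=0.3364
  (v9,v10,v11) [+-+] → (-1.40243, 0.962929, 0.5325)–(-1.8013, 0, 0.5325)  len=1.0423
  (v10,v12,v11) [--+] → (-1.67257, -0.310771, 0.5325)–(-1.8013, 0, 0.5325)  len=0.3364
  (v11,v12,v13) [+-+] → (-1.67257, -0.310771, 0.5325)–(-1.2737, -1.2737, 0.5325)  len=1.0423
  (v12,v14,v13) [--+] → (-0.962929, -1.40243, 0.5325)–(-1.2737, -1.2737, 0.5325)  len=0.3364
  (v13,v14,v15) [+-+] → (-0.962929, -1.40243, 0.5325)–(0, -1.8013, 0.5325)  len=1.0423
  (v14,v16,v15) [--+] → (0.310771, -1.67257, 0.5325)–(0, -1.8013, 0.5325)  len=0.3364
  (v15,v16,v17) [+-+] → (0.310771, -1.67257, 0.5325)–(1.2737, -1.2737, 0.5325)  len=1.0423
  (v16,v1,v17) [--+] → (1.40243, -0.962929, 0.5325)–(1.2737, -1.2737, 0.5325)  len=0.3364
  (v17,v1,v2) [+-+] → (1.40243, -0.962929, 0.5325)–(1.8013, 0, 0.5325)  len=1.0423

Chained into 1 loop(s):
  loop 1: 16 segments, perimeter = 11.0292
Total perimeter = 11.029


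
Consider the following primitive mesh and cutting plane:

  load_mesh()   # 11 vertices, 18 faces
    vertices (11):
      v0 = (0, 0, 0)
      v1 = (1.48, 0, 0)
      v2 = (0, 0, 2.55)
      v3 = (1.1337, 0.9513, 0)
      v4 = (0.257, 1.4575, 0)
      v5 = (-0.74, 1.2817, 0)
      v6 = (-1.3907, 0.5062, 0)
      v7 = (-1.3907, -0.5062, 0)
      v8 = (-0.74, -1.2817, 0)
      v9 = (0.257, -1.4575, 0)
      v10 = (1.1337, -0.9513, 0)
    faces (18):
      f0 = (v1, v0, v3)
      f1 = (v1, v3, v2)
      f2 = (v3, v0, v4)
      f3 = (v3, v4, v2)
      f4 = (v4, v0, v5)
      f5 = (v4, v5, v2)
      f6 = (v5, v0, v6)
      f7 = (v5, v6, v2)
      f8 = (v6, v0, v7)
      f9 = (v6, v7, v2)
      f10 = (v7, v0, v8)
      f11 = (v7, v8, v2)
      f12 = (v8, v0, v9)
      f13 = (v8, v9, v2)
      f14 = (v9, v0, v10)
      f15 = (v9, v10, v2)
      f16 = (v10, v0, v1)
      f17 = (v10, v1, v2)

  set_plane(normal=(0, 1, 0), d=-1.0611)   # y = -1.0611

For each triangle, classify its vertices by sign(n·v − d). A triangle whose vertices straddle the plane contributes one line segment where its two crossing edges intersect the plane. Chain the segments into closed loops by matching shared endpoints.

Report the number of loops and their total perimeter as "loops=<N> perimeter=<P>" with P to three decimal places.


Straddling triangles (6 of 18):
  (v7,v0,v8) [++-] → (-0.612635, -1.0611, 0)–(-0.925099, -1.0611, 0)  len=0.3125
  (v7,v8,v2) [+-+] → (-0.925099, -1.0611, 0)–(-0.612635, -1.0611, 0.438894)  len=0.5388
  (v8,v0,v9) [-+-] → (-0.612635, -1.0611, 0)–(0.187103, -1.0611, 0)  len=0.7997
  (v8,v9,v2) [--+] → (0.187103, -1.0611, 0.69353)–(-0.612635, -1.0611, 0.438894)  len=0.8393
  (v9,v0,v10) [-++] → (0.187103, -1.0611, 0)–(0.943535, -1.0611, 0)  len=0.7564
  (v9,v10,v2) [-++] → (0.943535, -1.0611, 0)–(0.187103, -1.0611, 0.69353)  len=1.0262

Chained into 1 loop(s):
  loop 1: 6 segments, perimeter = 4.2729
Total perimeter = 4.273

loops=1 perimeter=4.273


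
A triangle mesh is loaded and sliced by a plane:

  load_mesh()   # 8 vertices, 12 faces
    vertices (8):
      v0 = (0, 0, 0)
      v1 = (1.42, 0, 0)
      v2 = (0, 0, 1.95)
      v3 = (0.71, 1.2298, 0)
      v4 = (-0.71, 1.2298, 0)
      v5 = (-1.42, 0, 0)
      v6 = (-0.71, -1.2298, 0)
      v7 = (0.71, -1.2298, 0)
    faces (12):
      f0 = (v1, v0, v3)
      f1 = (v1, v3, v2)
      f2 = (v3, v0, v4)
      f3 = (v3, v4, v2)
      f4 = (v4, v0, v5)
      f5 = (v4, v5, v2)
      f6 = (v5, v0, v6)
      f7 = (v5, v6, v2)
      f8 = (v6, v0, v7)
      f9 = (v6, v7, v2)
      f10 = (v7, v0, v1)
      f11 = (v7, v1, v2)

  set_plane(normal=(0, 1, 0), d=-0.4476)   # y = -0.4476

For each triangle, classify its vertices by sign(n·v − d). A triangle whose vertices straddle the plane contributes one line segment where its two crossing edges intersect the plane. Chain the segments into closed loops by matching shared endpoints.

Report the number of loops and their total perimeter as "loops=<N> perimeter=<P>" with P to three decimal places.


Straddling triangles (6 of 12):
  (v5,v0,v6) [++-] → (-0.258413, -0.4476, 0)–(-1.16159, -0.4476, 0)  len=0.9032
  (v5,v6,v2) [+-+] → (-1.16159, -0.4476, 0)–(-0.258413, -0.4476, 1.24027)  len=1.5343
  (v6,v0,v7) [-+-] → (-0.258413, -0.4476, 0)–(0.258413, -0.4476, 0)  len=0.5168
  (v6,v7,v2) [--+] → (0.258413, -0.4476, 1.24027)–(-0.258413, -0.4476, 1.24027)  len=0.5168
  (v7,v0,v1) [-++] → (0.258413, -0.4476, 0)–(1.16159, -0.4476, 0)  len=0.9032
  (v7,v1,v2) [-++] → (1.16159, -0.4476, 0)–(0.258413, -0.4476, 1.24027)  len=1.5343

Chained into 1 loop(s):
  loop 1: 6 segments, perimeter = 5.9086
Total perimeter = 5.909

loops=1 perimeter=5.909


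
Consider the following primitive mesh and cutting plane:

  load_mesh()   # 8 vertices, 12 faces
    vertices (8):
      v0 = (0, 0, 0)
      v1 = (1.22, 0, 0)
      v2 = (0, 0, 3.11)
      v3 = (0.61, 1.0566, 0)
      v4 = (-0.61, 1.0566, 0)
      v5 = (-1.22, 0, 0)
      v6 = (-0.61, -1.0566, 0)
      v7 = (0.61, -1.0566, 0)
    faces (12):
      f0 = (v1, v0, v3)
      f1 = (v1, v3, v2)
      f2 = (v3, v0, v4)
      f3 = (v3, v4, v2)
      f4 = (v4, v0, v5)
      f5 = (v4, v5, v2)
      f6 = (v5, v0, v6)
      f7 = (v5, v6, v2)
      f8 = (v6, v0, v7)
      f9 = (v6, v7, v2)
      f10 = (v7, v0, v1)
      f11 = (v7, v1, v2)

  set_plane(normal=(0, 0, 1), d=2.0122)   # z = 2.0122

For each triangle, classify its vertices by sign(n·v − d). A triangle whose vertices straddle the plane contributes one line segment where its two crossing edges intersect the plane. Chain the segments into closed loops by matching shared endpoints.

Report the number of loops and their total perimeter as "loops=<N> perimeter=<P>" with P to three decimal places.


Straddling triangles (6 of 12):
  (v1,v3,v2) [--+] → (0.215324, 0.37297, 2.0122)–(0.430648, 0, 2.0122)  len=0.4307
  (v3,v4,v2) [--+] → (-0.215324, 0.37297, 2.0122)–(0.215324, 0.37297, 2.0122)  len=0.4306
  (v4,v5,v2) [--+] → (-0.430648, 0, 2.0122)–(-0.215324, 0.37297, 2.0122)  len=0.4307
  (v5,v6,v2) [--+] → (-0.215324, -0.37297, 2.0122)–(-0.430648, 0, 2.0122)  len=0.4307
  (v6,v7,v2) [--+] → (0.215324, -0.37297, 2.0122)–(-0.215324, -0.37297, 2.0122)  len=0.4306
  (v7,v1,v2) [--+] → (0.430648, 0, 2.0122)–(0.215324, -0.37297, 2.0122)  len=0.4307

Chained into 1 loop(s):
  loop 1: 6 segments, perimeter = 2.5839
Total perimeter = 2.584

loops=1 perimeter=2.584


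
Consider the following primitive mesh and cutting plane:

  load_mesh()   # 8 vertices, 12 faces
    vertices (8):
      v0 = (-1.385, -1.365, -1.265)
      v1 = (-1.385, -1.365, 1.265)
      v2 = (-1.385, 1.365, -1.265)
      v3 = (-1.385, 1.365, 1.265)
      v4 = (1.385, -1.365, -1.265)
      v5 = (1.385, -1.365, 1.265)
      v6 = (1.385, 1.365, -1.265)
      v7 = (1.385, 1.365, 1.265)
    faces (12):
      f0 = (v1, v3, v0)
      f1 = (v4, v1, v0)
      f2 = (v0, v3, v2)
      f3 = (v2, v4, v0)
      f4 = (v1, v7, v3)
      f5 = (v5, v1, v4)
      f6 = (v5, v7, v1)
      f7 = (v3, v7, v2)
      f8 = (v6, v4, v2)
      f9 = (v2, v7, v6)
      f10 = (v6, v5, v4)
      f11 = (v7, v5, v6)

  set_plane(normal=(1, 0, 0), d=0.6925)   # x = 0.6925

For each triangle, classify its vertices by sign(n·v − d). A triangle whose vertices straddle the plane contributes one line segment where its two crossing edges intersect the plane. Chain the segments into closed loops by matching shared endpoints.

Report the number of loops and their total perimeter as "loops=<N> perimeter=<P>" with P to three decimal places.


loops=1 perimeter=10.520

Straddling triangles (8 of 12):
  (v4,v1,v0) [+--] → (0.6925, -1.365, -0.6325)–(0.6925, -1.365, -1.265)  len=0.6325
  (v2,v4,v0) [-+-] → (0.6925, -0.6825, -1.265)–(0.6925, -1.365, -1.265)  len=0.6825
  (v1,v7,v3) [-+-] → (0.6925, 0.6825, 1.265)–(0.6925, 1.365, 1.265)  len=0.6825
  (v5,v1,v4) [+-+] → (0.6925, -1.365, 1.265)–(0.6925, -1.365, -0.6325)  len=1.8975
  (v5,v7,v1) [++-] → (0.6925, 0.6825, 1.265)–(0.6925, -1.365, 1.265)  len=2.0475
  (v3,v7,v2) [-+-] → (0.6925, 1.365, 1.265)–(0.6925, 1.365, 0.6325)  len=0.6325
  (v6,v4,v2) [++-] → (0.6925, -0.6825, -1.265)–(0.6925, 1.365, -1.265)  len=2.0475
  (v2,v7,v6) [-++] → (0.6925, 1.365, 0.6325)–(0.6925, 1.365, -1.265)  len=1.8975

Chained into 1 loop(s):
  loop 1: 8 segments, perimeter = 10.5200
Total perimeter = 10.520


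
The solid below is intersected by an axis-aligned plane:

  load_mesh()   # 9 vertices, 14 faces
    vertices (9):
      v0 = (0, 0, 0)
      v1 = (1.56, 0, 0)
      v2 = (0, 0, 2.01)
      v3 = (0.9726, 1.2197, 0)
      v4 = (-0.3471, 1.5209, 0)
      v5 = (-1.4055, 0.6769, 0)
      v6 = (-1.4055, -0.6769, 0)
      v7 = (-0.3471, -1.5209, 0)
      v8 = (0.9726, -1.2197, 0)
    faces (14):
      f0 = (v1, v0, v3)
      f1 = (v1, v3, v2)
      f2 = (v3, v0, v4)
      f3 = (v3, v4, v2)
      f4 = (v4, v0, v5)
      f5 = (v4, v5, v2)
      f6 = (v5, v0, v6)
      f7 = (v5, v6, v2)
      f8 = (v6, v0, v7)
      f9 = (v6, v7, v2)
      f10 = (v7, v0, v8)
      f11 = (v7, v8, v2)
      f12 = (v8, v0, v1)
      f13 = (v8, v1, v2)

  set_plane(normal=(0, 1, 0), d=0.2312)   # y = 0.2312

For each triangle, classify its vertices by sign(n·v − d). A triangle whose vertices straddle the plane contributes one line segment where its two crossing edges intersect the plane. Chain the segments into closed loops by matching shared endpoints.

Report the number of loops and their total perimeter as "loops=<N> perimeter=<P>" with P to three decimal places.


loops=1 perimeter=7.352

Straddling triangles (8 of 14):
  (v1,v0,v3) [--+] → (0.184361, 0.2312, 0)–(1.44866, 0.2312, 0)  len=1.2643
  (v1,v3,v2) [-+-] → (1.44866, 0.2312, 0)–(0.184361, 0.2312, 1.62899)  len=2.0621
  (v3,v0,v4) [+-+] → (0.184361, 0.2312, 0)–(-0.0527645, 0.2312, 0)  len=0.2371
  (v3,v4,v2) [++-] → (-0.0527645, 0.2312, 1.70445)–(0.184361, 0.2312, 1.62899)  len=0.2488
  (v4,v0,v5) [+-+] → (-0.0527645, 0.2312, 0)–(-0.480059, 0.2312, 0)  len=0.4273
  (v4,v5,v2) [++-] → (-0.480059, 0.2312, 1.32347)–(-0.0527645, 0.2312, 1.70445)  len=0.5725
  (v5,v0,v6) [+--] → (-0.480059, 0.2312, 0)–(-1.4055, 0.2312, 0)  len=0.9254
  (v5,v6,v2) [+--] → (-1.4055, 0.2312, 0)–(-0.480059, 0.2312, 1.32347)  len=1.6149

Chained into 1 loop(s):
  loop 1: 8 segments, perimeter = 7.3525
Total perimeter = 7.352


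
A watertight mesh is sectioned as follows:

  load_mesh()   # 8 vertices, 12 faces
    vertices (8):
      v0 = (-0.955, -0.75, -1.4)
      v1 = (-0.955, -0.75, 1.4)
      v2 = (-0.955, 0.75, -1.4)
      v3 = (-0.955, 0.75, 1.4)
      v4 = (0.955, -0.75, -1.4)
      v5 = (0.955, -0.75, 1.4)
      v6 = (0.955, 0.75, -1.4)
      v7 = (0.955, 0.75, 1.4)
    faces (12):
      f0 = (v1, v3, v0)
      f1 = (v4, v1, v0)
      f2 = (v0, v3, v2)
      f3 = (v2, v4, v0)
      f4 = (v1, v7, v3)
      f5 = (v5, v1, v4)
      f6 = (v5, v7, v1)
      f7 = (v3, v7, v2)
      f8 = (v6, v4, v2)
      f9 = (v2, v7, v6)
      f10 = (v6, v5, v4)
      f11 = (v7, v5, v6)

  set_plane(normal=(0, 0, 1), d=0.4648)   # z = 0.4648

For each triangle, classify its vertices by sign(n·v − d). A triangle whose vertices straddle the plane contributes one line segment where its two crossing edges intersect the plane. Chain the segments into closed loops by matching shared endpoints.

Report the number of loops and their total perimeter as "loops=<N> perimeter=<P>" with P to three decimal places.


loops=1 perimeter=6.820

Straddling triangles (8 of 12):
  (v1,v3,v0) [++-] → (-0.955, 0.249, 0.4648)–(-0.955, -0.75, 0.4648)  len=0.9990
  (v4,v1,v0) [-+-] → (-0.31706, -0.75, 0.4648)–(-0.955, -0.75, 0.4648)  len=0.6379
  (v0,v3,v2) [-+-] → (-0.955, 0.249, 0.4648)–(-0.955, 0.75, 0.4648)  len=0.5010
  (v5,v1,v4) [++-] → (-0.31706, -0.75, 0.4648)–(0.955, -0.75, 0.4648)  len=1.2721
  (v3,v7,v2) [++-] → (0.31706, 0.75, 0.4648)–(-0.955, 0.75, 0.4648)  len=1.2721
  (v2,v7,v6) [-+-] → (0.31706, 0.75, 0.4648)–(0.955, 0.75, 0.4648)  len=0.6379
  (v6,v5,v4) [-+-] → (0.955, -0.249, 0.4648)–(0.955, -0.75, 0.4648)  len=0.5010
  (v7,v5,v6) [++-] → (0.955, -0.249, 0.4648)–(0.955, 0.75, 0.4648)  len=0.9990

Chained into 1 loop(s):
  loop 1: 8 segments, perimeter = 6.8200
Total perimeter = 6.820


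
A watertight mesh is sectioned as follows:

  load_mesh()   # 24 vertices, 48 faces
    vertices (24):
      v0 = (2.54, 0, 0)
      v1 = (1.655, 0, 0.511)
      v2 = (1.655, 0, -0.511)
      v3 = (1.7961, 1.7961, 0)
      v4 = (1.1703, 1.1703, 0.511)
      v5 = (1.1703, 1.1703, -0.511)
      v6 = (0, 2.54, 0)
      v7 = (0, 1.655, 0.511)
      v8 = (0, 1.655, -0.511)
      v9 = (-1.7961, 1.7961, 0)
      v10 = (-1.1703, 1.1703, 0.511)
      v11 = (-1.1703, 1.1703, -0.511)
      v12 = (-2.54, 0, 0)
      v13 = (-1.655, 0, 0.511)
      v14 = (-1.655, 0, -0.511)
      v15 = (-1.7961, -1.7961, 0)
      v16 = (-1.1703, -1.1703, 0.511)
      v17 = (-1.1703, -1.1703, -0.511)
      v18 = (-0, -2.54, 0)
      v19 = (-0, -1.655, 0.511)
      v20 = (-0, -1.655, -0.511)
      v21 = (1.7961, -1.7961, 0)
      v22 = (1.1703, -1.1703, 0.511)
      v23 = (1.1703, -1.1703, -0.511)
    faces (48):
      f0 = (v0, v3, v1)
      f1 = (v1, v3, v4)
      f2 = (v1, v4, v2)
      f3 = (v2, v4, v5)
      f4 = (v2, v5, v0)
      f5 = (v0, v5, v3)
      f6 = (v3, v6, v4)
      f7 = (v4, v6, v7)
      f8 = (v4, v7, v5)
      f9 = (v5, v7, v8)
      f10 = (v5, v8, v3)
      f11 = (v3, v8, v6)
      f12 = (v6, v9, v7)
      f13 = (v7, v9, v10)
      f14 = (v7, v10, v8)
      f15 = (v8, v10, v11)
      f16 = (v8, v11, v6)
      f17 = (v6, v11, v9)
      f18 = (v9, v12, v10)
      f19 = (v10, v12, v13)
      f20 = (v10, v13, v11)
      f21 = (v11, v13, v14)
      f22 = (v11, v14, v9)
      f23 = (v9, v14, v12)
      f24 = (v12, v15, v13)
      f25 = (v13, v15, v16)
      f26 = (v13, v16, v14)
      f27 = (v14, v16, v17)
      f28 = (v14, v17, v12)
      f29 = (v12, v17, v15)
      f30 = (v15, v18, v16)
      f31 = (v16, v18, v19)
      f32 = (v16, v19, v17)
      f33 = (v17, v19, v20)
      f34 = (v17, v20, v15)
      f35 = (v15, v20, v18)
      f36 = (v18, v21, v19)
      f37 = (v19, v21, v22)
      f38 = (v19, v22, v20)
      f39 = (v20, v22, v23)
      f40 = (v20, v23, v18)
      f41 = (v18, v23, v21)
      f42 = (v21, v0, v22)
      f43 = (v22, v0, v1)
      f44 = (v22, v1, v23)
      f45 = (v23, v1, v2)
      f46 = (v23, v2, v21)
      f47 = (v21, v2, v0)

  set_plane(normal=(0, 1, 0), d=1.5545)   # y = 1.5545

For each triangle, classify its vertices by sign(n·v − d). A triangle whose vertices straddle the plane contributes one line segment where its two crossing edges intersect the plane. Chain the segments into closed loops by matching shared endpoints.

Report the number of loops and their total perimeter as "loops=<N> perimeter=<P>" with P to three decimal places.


Straddling triangles (16 of 48):
  (v0,v3,v1) [-+-] → (1.89616, 1.5545, 0)–(1.77712, 1.5545, 0.0687365)  len=0.1375
  (v1,v3,v4) [-+-] → (1.77712, 1.5545, 0.0687365)–(1.5545, 1.5545, 0.19728)  len=0.2571
  (v0,v5,v3) [--+] → (1.5545, 1.5545, -0.19728)–(1.89616, 1.5545, 0)  len=0.3945
  (v3,v6,v4) [++-] → (0.842032, 1.5545, 0.367665)–(1.5545, 1.5545, 0.19728)  len=0.7326
  (v4,v6,v7) [-++] → (0.842032, 1.5545, 0.367665)–(0.242656, 1.5545, 0.511)  len=0.6163
  (v4,v7,v5) [-+-] → (0.242656, 1.5545, 0.511)–(0.242656, 1.5545, 0.299094)  len=0.2119
  (v5,v7,v8) [-++] → (0.242656, 1.5545, 0.299094)–(0.242656, 1.5545, -0.511)  len=0.8101
  (v5,v8,v3) [-++] → (0.242656, 1.5545, -0.511)–(1.5545, 1.5545, -0.19728)  len=1.3488
  (v7,v9,v10) [++-] → (-1.5545, 1.5545, 0.19728)–(-0.242656, 1.5545, 0.511)  len=1.3488
  (v7,v10,v8) [+-+] → (-0.242656, 1.5545, 0.511)–(-0.242656, 1.5545, -0.299094)  len=0.8101
  (v8,v10,v11) [+--] → (-0.242656, 1.5545, -0.299094)–(-0.242656, 1.5545, -0.511)  len=0.2119
  (v8,v11,v6) [+-+] → (-0.242656, 1.5545, -0.511)–(-0.842032, 1.5545, -0.367665)  len=0.6163
  (v6,v11,v9) [+-+] → (-0.842032, 1.5545, -0.367665)–(-1.5545, 1.5545, -0.19728)  len=0.7326
  (v9,v12,v10) [+--] → (-1.89616, 1.5545, 0)–(-1.5545, 1.5545, 0.19728)  len=0.3945
  (v11,v14,v9) [--+] → (-1.77712, 1.5545, -0.0687365)–(-1.5545, 1.5545, -0.19728)  len=0.2571
  (v9,v14,v12) [+--] → (-1.77712, 1.5545, -0.0687365)–(-1.89616, 1.5545, 0)  len=0.1375

Chained into 2 loop(s):
  loop 1: 8 segments, perimeter = 4.5087
  loop 2: 8 segments, perimeter = 4.5087
Total perimeter = 9.017

loops=2 perimeter=9.017


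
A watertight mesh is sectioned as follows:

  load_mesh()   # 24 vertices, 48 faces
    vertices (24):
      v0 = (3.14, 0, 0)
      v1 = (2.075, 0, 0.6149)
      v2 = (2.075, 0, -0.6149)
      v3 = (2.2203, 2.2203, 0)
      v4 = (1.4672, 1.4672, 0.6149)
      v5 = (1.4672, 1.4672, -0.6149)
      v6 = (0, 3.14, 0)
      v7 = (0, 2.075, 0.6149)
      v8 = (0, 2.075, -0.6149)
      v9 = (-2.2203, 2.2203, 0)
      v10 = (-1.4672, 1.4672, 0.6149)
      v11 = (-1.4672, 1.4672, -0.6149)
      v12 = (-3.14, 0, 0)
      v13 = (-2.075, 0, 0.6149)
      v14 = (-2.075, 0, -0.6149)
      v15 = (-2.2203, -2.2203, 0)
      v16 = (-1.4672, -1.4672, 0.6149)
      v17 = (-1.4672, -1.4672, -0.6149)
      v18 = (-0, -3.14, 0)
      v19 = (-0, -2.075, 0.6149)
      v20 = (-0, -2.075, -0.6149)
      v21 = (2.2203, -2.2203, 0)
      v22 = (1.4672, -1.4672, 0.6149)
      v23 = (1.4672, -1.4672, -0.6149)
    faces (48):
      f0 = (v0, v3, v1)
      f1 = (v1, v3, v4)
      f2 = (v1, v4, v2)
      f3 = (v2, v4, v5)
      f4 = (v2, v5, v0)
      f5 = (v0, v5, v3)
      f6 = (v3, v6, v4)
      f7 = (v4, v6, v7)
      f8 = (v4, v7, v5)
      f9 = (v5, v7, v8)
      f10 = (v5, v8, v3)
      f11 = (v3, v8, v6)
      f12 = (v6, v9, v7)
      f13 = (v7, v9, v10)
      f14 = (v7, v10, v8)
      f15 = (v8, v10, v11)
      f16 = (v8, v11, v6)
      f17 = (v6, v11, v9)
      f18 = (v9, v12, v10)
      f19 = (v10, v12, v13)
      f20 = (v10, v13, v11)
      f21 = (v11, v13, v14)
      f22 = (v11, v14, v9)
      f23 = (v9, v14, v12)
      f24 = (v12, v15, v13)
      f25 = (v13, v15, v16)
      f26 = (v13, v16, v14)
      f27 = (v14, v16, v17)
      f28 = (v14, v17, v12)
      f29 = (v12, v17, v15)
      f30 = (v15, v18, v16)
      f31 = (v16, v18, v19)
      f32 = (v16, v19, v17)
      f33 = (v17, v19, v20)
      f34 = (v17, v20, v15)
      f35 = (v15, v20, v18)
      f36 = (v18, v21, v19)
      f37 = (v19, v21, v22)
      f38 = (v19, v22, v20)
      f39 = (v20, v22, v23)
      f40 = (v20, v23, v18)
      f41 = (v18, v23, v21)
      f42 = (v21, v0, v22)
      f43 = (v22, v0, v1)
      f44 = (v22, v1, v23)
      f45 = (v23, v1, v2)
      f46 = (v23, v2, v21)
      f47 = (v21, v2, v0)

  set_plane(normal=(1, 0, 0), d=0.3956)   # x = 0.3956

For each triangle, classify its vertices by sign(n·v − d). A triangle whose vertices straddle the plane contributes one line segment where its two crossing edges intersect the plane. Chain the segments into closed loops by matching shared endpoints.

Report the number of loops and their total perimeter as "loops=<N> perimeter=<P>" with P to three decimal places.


Straddling triangles (12 of 48):
  (v3,v6,v4) [+-+] → (0.3956, 2.97613, 0)–(0.3956, 2.68896, 0.165795)  len=0.3316
  (v4,v6,v7) [+--] → (0.3956, 2.68896, 0.165795)–(0.3956, 1.91112, 0.6149)  len=0.8982
  (v4,v7,v5) [+-+] → (0.3956, 1.91112, 0.6149)–(0.3956, 1.91112, 0.28331)  len=0.3316
  (v5,v7,v8) [+--] → (0.3956, 1.91112, 0.28331)–(0.3956, 1.91112, -0.6149)  len=0.8982
  (v5,v8,v3) [+-+] → (0.3956, 1.91112, -0.6149)–(0.3956, 2.10089, -0.505341)  len=0.2191
  (v3,v8,v6) [+--] → (0.3956, 2.10089, -0.505341)–(0.3956, 2.97613, 0)  len=1.0107
  (v18,v21,v19) [-+-] → (0.3956, -2.97613, 0)–(0.3956, -2.10089, 0.505341)  len=1.0107
  (v19,v21,v22) [-++] → (0.3956, -2.10089, 0.505341)–(0.3956, -1.91112, 0.6149)  len=0.2191
  (v19,v22,v20) [-+-] → (0.3956, -1.91112, 0.6149)–(0.3956, -1.91112, -0.28331)  len=0.8982
  (v20,v22,v23) [-++] → (0.3956, -1.91112, -0.28331)–(0.3956, -1.91112, -0.6149)  len=0.3316
  (v20,v23,v18) [-+-] → (0.3956, -1.91112, -0.6149)–(0.3956, -2.68896, -0.165795)  len=0.8982
  (v18,v23,v21) [-++] → (0.3956, -2.68896, -0.165795)–(0.3956, -2.97613, 0)  len=0.3316

Chained into 2 loop(s):
  loop 1: 6 segments, perimeter = 3.6894
  loop 2: 6 segments, perimeter = 3.6894
Total perimeter = 7.379

loops=2 perimeter=7.379


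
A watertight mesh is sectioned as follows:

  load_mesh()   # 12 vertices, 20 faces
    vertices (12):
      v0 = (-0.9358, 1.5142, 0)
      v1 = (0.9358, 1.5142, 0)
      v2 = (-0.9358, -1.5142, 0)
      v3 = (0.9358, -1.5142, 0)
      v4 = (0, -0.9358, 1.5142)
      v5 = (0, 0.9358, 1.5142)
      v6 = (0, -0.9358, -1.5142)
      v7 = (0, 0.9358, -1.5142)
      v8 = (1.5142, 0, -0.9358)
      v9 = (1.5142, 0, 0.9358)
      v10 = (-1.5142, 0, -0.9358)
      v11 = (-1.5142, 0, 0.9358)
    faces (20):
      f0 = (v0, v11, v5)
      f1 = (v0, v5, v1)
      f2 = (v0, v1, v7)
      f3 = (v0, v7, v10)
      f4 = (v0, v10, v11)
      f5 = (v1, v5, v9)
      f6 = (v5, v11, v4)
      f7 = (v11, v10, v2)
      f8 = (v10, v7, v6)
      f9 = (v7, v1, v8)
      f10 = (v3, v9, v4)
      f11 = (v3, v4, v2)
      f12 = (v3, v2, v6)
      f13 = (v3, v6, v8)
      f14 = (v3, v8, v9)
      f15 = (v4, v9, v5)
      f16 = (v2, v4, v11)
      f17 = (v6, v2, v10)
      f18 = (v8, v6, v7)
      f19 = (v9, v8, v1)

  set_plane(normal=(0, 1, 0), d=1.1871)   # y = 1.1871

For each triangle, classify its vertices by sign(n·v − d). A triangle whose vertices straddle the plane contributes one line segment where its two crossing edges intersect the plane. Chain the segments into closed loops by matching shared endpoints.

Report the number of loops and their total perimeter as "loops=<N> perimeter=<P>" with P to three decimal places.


loops=1 perimeter=6.135

Straddling triangles (8 of 20):
  (v0,v11,v5) [+--] → (-1.06075, 1.1871, 0.202153)–(-0.406581, 1.1871, 0.856319)  len=0.9251
  (v0,v5,v1) [+-+] → (-0.406581, 1.1871, 0.856319)–(0.406581, 1.1871, 0.856319)  len=0.8132
  (v0,v1,v7) [++-] → (0.406581, 1.1871, -0.856319)–(-0.406581, 1.1871, -0.856319)  len=0.8132
  (v0,v7,v10) [+--] → (-0.406581, 1.1871, -0.856319)–(-1.06075, 1.1871, -0.202153)  len=0.9251
  (v0,v10,v11) [+--] → (-1.06075, 1.1871, -0.202153)–(-1.06075, 1.1871, 0.202153)  len=0.4043
  (v1,v5,v9) [+--] → (0.406581, 1.1871, 0.856319)–(1.06075, 1.1871, 0.202153)  len=0.9251
  (v7,v1,v8) [-+-] → (0.406581, 1.1871, -0.856319)–(1.06075, 1.1871, -0.202153)  len=0.9251
  (v9,v8,v1) [--+] → (1.06075, 1.1871, -0.202153)–(1.06075, 1.1871, 0.202153)  len=0.4043

Chained into 1 loop(s):
  loop 1: 8 segments, perimeter = 6.1355
Total perimeter = 6.135


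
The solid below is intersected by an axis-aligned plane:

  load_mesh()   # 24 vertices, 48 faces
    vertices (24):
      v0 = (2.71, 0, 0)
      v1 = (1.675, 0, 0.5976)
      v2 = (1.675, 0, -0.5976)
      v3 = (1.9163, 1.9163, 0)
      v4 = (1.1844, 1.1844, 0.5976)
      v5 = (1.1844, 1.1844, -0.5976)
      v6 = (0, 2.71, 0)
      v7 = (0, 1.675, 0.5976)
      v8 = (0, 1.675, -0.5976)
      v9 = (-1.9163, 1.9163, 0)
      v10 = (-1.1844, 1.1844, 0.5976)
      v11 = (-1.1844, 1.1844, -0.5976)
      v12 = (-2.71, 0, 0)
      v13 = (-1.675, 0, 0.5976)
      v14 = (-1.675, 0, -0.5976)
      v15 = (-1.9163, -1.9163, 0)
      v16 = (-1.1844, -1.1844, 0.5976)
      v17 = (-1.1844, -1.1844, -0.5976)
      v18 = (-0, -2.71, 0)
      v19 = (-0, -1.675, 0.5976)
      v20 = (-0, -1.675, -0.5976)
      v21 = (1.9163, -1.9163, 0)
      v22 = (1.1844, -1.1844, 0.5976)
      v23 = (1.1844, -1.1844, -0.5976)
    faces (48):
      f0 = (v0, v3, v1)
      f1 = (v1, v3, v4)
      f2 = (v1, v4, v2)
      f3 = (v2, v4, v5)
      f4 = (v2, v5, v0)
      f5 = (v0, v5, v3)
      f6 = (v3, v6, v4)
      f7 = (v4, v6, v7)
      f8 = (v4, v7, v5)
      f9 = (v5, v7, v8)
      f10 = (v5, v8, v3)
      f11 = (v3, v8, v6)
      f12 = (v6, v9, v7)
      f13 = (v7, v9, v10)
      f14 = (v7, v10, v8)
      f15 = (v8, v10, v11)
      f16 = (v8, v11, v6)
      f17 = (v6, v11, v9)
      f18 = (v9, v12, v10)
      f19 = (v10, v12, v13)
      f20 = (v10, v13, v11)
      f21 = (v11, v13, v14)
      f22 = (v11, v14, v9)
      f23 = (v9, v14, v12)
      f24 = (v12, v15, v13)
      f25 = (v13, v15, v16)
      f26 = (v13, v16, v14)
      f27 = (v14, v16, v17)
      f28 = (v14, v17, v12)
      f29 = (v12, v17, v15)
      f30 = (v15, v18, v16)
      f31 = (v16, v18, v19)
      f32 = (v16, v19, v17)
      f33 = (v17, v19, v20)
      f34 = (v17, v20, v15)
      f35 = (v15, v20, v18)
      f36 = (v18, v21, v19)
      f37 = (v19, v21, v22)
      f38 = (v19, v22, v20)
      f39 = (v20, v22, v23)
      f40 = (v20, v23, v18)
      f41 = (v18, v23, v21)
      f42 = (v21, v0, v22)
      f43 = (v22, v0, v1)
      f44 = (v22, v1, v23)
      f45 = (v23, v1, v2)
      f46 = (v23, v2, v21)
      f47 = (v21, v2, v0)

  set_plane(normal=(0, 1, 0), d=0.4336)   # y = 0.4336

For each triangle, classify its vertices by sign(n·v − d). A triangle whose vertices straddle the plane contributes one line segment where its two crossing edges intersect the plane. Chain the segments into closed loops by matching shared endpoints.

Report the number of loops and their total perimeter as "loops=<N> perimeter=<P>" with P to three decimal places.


Straddling triangles (12 of 48):
  (v0,v3,v1) [-+-] → (2.53041, 0.4336, 0)–(1.7296, 0.4336, 0.462381)  len=0.9247
  (v1,v3,v4) [-++] → (1.7296, 0.4336, 0.462381)–(1.4954, 0.4336, 0.5976)  len=0.2704
  (v1,v4,v2) [-+-] → (1.4954, 0.4336, 0.5976)–(1.4954, 0.4336, -0.160046)  len=0.7576
  (v2,v4,v5) [-++] → (1.4954, 0.4336, -0.160046)–(1.4954, 0.4336, -0.5976)  len=0.4376
  (v2,v5,v0) [-+-] → (1.4954, 0.4336, -0.5976)–(2.15149, 0.4336, -0.218777)  len=0.7576
  (v0,v5,v3) [-++] → (2.15149, 0.4336, -0.218777)–(2.53041, 0.4336, 0)  len=0.4375
  (v9,v12,v10) [+-+] → (-2.53041, 0.4336, 0)–(-2.15149, 0.4336, 0.218777)  len=0.4375
  (v10,v12,v13) [+--] → (-2.15149, 0.4336, 0.218777)–(-1.4954, 0.4336, 0.5976)  len=0.7576
  (v10,v13,v11) [+-+] → (-1.4954, 0.4336, 0.5976)–(-1.4954, 0.4336, 0.160046)  len=0.4376
  (v11,v13,v14) [+--] → (-1.4954, 0.4336, 0.160046)–(-1.4954, 0.4336, -0.5976)  len=0.7576
  (v11,v14,v9) [+-+] → (-1.4954, 0.4336, -0.5976)–(-1.7296, 0.4336, -0.462381)  len=0.2704
  (v9,v14,v12) [+--] → (-1.7296, 0.4336, -0.462381)–(-2.53041, 0.4336, 0)  len=0.9247

Chained into 2 loop(s):
  loop 1: 6 segments, perimeter = 3.5855
  loop 2: 6 segments, perimeter = 3.5855
Total perimeter = 7.171

loops=2 perimeter=7.171


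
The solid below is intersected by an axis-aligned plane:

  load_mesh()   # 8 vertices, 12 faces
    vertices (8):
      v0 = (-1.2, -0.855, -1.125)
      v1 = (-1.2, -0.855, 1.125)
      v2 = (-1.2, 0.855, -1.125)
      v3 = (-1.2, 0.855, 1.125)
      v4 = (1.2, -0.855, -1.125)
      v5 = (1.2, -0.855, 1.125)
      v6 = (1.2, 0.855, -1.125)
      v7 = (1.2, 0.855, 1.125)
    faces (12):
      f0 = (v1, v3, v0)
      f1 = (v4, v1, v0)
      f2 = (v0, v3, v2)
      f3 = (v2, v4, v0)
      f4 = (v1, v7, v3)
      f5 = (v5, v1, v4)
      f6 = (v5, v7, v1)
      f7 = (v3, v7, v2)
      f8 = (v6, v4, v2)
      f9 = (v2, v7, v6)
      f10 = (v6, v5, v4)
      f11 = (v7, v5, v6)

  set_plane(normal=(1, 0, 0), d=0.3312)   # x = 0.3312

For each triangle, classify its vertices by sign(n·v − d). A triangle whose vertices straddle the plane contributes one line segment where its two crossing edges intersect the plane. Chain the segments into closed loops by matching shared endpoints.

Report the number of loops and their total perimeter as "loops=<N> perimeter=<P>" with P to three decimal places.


Straddling triangles (8 of 12):
  (v4,v1,v0) [+--] → (0.3312, -0.855, -0.3105)–(0.3312, -0.855, -1.125)  len=0.8145
  (v2,v4,v0) [-+-] → (0.3312, -0.23598, -1.125)–(0.3312, -0.855, -1.125)  len=0.6190
  (v1,v7,v3) [-+-] → (0.3312, 0.23598, 1.125)–(0.3312, 0.855, 1.125)  len=0.6190
  (v5,v1,v4) [+-+] → (0.3312, -0.855, 1.125)–(0.3312, -0.855, -0.3105)  len=1.4355
  (v5,v7,v1) [++-] → (0.3312, 0.23598, 1.125)–(0.3312, -0.855, 1.125)  len=1.0910
  (v3,v7,v2) [-+-] → (0.3312, 0.855, 1.125)–(0.3312, 0.855, 0.3105)  len=0.8145
  (v6,v4,v2) [++-] → (0.3312, -0.23598, -1.125)–(0.3312, 0.855, -1.125)  len=1.0910
  (v2,v7,v6) [-++] → (0.3312, 0.855, 0.3105)–(0.3312, 0.855, -1.125)  len=1.4355

Chained into 1 loop(s):
  loop 1: 8 segments, perimeter = 7.9200
Total perimeter = 7.920

loops=1 perimeter=7.920


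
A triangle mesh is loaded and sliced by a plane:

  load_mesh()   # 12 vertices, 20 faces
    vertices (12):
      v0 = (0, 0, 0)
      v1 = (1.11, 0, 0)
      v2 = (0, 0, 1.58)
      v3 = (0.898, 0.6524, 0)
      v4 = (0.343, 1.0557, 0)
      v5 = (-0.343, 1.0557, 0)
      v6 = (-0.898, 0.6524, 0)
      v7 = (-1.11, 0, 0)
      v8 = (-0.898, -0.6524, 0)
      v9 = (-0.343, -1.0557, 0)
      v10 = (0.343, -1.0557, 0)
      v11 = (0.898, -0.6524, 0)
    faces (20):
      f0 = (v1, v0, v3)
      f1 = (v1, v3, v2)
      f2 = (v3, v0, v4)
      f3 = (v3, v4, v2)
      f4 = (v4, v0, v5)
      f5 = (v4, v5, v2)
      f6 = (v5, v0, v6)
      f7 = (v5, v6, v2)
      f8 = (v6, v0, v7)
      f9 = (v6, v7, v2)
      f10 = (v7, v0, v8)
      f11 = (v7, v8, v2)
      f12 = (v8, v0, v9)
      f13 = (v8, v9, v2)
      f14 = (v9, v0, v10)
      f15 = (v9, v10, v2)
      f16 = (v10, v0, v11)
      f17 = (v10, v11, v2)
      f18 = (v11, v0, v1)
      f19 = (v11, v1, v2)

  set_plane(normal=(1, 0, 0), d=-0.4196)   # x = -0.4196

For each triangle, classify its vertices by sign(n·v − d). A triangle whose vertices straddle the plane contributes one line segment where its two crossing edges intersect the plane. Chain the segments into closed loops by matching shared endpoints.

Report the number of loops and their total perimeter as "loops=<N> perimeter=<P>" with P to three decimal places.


loops=1 perimeter=4.855

Straddling triangles (8 of 20):
  (v5,v0,v6) [++-] → (-0.4196, 0.304841, 0)–(-0.4196, 1.00004, 0)  len=0.6952
  (v5,v6,v2) [+-+] → (-0.4196, 1.00004, 0)–(-0.4196, 0.304841, 0.841728)  len=1.0917
  (v6,v0,v7) [-+-] → (-0.4196, 0.304841, 0)–(-0.4196, 0, 0)  len=0.3048
  (v6,v7,v2) [--+] → (-0.4196, 0, 0.982732)–(-0.4196, 0.304841, 0.841728)  len=0.3359
  (v7,v0,v8) [-+-] → (-0.4196, 0, 0)–(-0.4196, -0.304841, 0)  len=0.3048
  (v7,v8,v2) [--+] → (-0.4196, -0.304841, 0.841728)–(-0.4196, 0, 0.982732)  len=0.3359
  (v8,v0,v9) [-++] → (-0.4196, -0.304841, 0)–(-0.4196, -1.00004, 0)  len=0.6952
  (v8,v9,v2) [-++] → (-0.4196, -1.00004, 0)–(-0.4196, -0.304841, 0.841728)  len=1.0917

Chained into 1 loop(s):
  loop 1: 8 segments, perimeter = 4.8552
Total perimeter = 4.855


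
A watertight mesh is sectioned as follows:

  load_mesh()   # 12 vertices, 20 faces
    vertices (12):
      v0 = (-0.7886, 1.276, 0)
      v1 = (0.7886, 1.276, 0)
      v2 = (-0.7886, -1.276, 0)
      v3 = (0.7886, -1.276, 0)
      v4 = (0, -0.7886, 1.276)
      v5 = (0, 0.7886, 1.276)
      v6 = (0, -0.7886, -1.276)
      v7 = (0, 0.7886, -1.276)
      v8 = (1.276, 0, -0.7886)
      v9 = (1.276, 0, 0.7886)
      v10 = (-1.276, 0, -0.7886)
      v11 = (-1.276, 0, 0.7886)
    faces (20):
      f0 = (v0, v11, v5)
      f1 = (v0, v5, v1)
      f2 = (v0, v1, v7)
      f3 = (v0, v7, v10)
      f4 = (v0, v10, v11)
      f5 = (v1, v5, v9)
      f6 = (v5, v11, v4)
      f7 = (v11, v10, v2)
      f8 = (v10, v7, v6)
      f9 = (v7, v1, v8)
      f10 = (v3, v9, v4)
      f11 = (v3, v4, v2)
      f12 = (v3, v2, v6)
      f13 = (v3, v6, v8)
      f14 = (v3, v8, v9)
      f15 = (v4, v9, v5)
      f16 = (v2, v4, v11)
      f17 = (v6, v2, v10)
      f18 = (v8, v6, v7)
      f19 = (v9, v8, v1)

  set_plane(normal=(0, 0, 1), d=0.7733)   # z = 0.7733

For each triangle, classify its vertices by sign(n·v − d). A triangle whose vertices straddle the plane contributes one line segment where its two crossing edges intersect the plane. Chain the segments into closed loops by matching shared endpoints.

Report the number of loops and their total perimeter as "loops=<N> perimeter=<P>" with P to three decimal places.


loops=1 perimeter=6.756

Straddling triangles (10 of 20):
  (v0,v11,v5) [-++] → (-1.26654, 0.0247563, 0.7733)–(-0.310681, 0.980619, 0.7733)  len=1.3518
  (v0,v5,v1) [-+-] → (-0.310681, 0.980619, 0.7733)–(0.310681, 0.980619, 0.7733)  len=0.6214
  (v0,v10,v11) [--+] → (-1.276, 0, 0.7733)–(-1.26654, 0.0247563, 0.7733)  len=0.0265
  (v1,v5,v9) [-++] → (0.310681, 0.980619, 0.7733)–(1.26654, 0.0247563, 0.7733)  len=1.3518
  (v11,v10,v2) [+--] → (-1.276, 0, 0.7733)–(-1.26654, -0.0247563, 0.7733)  len=0.0265
  (v3,v9,v4) [-++] → (1.26654, -0.0247563, 0.7733)–(0.310681, -0.980619, 0.7733)  len=1.3518
  (v3,v4,v2) [-+-] → (0.310681, -0.980619, 0.7733)–(-0.310681, -0.980619, 0.7733)  len=0.6214
  (v3,v8,v9) [--+] → (1.276, 0, 0.7733)–(1.26654, -0.0247563, 0.7733)  len=0.0265
  (v2,v4,v11) [-++] → (-0.310681, -0.980619, 0.7733)–(-1.26654, -0.0247563, 0.7733)  len=1.3518
  (v9,v8,v1) [+--] → (1.276, 0, 0.7733)–(1.26654, 0.0247563, 0.7733)  len=0.0265

Chained into 1 loop(s):
  loop 1: 10 segments, perimeter = 6.7559
Total perimeter = 6.756


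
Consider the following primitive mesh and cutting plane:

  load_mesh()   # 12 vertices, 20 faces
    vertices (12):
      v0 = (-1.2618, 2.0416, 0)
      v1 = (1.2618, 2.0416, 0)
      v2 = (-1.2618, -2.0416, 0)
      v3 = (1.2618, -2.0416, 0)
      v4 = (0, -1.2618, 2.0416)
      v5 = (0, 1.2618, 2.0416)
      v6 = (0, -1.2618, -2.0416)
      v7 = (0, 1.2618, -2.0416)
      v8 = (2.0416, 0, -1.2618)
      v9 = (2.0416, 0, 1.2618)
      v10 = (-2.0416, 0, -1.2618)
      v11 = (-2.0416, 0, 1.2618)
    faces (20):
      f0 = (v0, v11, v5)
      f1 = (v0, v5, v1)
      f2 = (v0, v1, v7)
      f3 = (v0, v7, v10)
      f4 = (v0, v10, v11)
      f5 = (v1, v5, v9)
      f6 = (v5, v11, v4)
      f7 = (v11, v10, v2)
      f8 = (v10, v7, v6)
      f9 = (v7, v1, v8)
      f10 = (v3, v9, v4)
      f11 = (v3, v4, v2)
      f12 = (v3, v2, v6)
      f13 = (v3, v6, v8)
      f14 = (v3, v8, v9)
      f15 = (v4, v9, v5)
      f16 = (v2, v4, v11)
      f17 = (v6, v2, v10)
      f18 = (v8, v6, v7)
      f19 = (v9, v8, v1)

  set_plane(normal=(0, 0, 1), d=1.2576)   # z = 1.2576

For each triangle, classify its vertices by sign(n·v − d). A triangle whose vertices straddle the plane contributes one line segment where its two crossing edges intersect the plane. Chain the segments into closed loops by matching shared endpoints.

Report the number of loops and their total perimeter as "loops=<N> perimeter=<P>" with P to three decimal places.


loops=1 perimeter=10.761

Straddling triangles (10 of 20):
  (v0,v11,v5) [-++] → (-2.039, 0.00679563, 1.2576)–(-0.484547, 1.56125, 1.2576)  len=2.1983
  (v0,v5,v1) [-+-] → (-0.484547, 1.56125, 1.2576)–(0.484547, 1.56125, 1.2576)  len=0.9691
  (v0,v10,v11) [--+] → (-2.0416, 0, 1.2576)–(-2.039, 0.00679563, 1.2576)  len=0.0073
  (v1,v5,v9) [-++] → (0.484547, 1.56125, 1.2576)–(2.039, 0.00679563, 1.2576)  len=2.1983
  (v11,v10,v2) [+--] → (-2.0416, 0, 1.2576)–(-2.039, -0.00679563, 1.2576)  len=0.0073
  (v3,v9,v4) [-++] → (2.039, -0.00679563, 1.2576)–(0.484547, -1.56125, 1.2576)  len=2.1983
  (v3,v4,v2) [-+-] → (0.484547, -1.56125, 1.2576)–(-0.484547, -1.56125, 1.2576)  len=0.9691
  (v3,v8,v9) [--+] → (2.0416, 0, 1.2576)–(2.039, -0.00679563, 1.2576)  len=0.0073
  (v2,v4,v11) [-++] → (-0.484547, -1.56125, 1.2576)–(-2.039, -0.00679563, 1.2576)  len=2.1983
  (v9,v8,v1) [+--] → (2.0416, 0, 1.2576)–(2.039, 0.00679563, 1.2576)  len=0.0073

Chained into 1 loop(s):
  loop 1: 10 segments, perimeter = 10.7606
Total perimeter = 10.761


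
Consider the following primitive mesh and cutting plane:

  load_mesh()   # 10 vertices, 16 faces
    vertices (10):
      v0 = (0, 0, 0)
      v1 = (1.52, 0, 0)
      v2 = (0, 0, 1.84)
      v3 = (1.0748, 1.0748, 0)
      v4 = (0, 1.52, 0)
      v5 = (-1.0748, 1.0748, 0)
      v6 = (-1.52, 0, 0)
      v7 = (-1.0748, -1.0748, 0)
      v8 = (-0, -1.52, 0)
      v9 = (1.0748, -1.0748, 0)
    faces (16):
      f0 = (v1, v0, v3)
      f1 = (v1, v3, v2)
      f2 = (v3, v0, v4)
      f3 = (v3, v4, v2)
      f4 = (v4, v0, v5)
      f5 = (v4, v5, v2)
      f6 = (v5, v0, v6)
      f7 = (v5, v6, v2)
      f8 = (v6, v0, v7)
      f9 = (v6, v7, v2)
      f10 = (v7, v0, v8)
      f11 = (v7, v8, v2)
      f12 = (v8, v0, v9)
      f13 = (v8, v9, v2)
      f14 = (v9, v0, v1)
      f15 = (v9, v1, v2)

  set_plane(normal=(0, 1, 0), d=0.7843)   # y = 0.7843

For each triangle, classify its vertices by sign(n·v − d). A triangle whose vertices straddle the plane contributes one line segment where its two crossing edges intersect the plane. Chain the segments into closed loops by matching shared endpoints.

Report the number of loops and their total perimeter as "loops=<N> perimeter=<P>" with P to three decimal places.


Straddling triangles (8 of 16):
  (v1,v0,v3) [--+] → (0.7843, 0.7843, 0)–(1.19513, 0.7843, 0)  len=0.4108
  (v1,v3,v2) [-+-] → (1.19513, 0.7843, 0)–(0.7843, 0.7843, 0.49732)  len=0.6451
  (v3,v0,v4) [+-+] → (0.7843, 0.7843, 0)–(0, 0.7843, 0)  len=0.7843
  (v3,v4,v2) [++-] → (0, 0.7843, 0.890584)–(0.7843, 0.7843, 0.49732)  len=0.8774
  (v4,v0,v5) [+-+] → (0, 0.7843, 0)–(-0.7843, 0.7843, 0)  len=0.7843
  (v4,v5,v2) [++-] → (-0.7843, 0.7843, 0.49732)–(0, 0.7843, 0.890584)  len=0.8774
  (v5,v0,v6) [+--] → (-0.7843, 0.7843, 0)–(-1.19513, 0.7843, 0)  len=0.4108
  (v5,v6,v2) [+--] → (-1.19513, 0.7843, 0)–(-0.7843, 0.7843, 0.49732)  len=0.6451

Chained into 1 loop(s):
  loop 1: 8 segments, perimeter = 5.4351
Total perimeter = 5.435

loops=1 perimeter=5.435


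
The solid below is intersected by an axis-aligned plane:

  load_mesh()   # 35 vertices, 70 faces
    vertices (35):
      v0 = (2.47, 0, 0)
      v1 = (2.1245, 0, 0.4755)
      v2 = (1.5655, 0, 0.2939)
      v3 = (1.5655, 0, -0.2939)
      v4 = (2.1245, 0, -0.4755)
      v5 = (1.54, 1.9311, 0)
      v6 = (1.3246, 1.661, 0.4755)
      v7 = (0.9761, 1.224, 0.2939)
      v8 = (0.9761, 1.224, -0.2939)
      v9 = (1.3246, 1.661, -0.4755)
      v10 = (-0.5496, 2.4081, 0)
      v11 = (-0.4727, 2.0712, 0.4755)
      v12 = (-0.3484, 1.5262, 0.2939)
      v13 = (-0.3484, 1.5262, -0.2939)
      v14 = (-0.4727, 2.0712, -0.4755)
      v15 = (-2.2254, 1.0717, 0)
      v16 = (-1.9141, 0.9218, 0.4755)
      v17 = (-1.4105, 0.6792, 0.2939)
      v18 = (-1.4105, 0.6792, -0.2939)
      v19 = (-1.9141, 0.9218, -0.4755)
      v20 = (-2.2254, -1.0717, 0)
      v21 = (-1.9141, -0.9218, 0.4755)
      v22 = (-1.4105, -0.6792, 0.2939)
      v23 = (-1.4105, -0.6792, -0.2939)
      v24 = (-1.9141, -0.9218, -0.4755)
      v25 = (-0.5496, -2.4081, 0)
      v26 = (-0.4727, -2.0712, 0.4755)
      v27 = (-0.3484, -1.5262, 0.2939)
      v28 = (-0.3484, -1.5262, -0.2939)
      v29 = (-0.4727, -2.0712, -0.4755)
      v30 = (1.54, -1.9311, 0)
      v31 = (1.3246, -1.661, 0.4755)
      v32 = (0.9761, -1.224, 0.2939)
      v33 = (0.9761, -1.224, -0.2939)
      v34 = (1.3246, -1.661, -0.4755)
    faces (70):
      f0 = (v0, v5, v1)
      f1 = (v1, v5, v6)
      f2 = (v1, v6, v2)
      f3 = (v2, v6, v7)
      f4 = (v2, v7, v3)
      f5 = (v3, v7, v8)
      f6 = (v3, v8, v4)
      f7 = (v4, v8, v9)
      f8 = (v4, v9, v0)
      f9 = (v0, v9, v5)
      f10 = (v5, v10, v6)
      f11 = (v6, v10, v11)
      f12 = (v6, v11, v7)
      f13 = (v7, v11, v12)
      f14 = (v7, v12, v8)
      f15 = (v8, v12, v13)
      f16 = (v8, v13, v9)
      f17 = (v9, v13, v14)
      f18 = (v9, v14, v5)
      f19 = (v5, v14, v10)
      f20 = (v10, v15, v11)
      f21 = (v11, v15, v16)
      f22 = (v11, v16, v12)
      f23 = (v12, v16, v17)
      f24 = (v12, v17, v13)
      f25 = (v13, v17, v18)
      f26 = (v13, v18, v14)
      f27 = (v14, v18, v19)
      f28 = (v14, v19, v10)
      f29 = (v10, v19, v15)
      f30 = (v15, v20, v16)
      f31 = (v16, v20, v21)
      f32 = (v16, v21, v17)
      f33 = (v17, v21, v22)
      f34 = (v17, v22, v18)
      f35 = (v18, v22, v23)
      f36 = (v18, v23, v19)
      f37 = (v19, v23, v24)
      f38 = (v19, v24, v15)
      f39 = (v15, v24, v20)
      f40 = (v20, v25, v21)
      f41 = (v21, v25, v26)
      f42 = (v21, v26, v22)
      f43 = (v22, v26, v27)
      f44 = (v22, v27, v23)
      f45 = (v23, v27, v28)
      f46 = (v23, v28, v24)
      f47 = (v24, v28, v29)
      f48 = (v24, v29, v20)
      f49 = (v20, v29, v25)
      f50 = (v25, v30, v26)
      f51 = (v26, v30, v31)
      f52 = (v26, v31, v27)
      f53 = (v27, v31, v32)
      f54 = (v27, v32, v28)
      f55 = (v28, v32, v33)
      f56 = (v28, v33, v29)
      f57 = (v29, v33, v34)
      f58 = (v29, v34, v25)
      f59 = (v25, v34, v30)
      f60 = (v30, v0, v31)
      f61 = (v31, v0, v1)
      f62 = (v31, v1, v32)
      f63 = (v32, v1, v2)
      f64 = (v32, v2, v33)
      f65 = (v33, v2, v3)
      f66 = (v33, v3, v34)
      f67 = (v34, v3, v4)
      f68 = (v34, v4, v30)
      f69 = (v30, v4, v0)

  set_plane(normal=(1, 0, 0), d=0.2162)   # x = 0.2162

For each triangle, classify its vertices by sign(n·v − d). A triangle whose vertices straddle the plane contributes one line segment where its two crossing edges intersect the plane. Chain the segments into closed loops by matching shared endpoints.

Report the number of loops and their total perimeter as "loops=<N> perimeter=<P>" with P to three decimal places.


loops=2 perimeter=5.657

Straddling triangles (20 of 70):
  (v5,v10,v6) [+-+] → (0.2162, 2.23329, 0)–(0.2162, 2.10283, 0.19429)  len=0.2340
  (v6,v10,v11) [+--] → (0.2162, 2.10283, 0.19429)–(0.2162, 1.91397, 0.4755)  len=0.3387
  (v6,v11,v7) [+-+] → (0.2162, 1.91397, 0.4755)–(0.2162, 1.66836, 0.38915)  len=0.2603
  (v7,v11,v12) [+--] → (0.2162, 1.66836, 0.38915)–(0.2162, 1.39738, 0.2939)  len=0.2872
  (v7,v12,v8) [+-+] → (0.2162, 1.39738, 0.2939)–(0.2162, 1.39738, 0.0433361)  len=0.2506
  (v8,v12,v13) [+--] → (0.2162, 1.39738, 0.0433361)–(0.2162, 1.39738, -0.2939)  len=0.3372
  (v8,v13,v9) [+-+] → (0.2162, 1.39738, -0.2939)–(0.2162, 1.57169, -0.355186)  len=0.1848
  (v9,v13,v14) [+--] → (0.2162, 1.57169, -0.355186)–(0.2162, 1.91397, -0.4755)  len=0.3628
  (v9,v14,v5) [+-+] → (0.2162, 1.91397, -0.4755)–(0.2162, 2.02325, -0.312748)  len=0.1960
  (v5,v14,v10) [+--] → (0.2162, 2.02325, -0.312748)–(0.2162, 2.23329, 0)  len=0.3767
  (v25,v30,v26) [-+-] → (0.2162, -2.23329, 0)–(0.2162, -2.02325, 0.312748)  len=0.3767
  (v26,v30,v31) [-++] → (0.2162, -2.02325, 0.312748)–(0.2162, -1.91397, 0.4755)  len=0.1960
  (v26,v31,v27) [-+-] → (0.2162, -1.91397, 0.4755)–(0.2162, -1.57169, 0.355186)  len=0.3628
  (v27,v31,v32) [-++] → (0.2162, -1.57169, 0.355186)–(0.2162, -1.39738, 0.2939)  len=0.1848
  (v27,v32,v28) [-+-] → (0.2162, -1.39738, 0.2939)–(0.2162, -1.39738, -0.0433361)  len=0.3372
  (v28,v32,v33) [-++] → (0.2162, -1.39738, -0.0433361)–(0.2162, -1.39738, -0.2939)  len=0.2506
  (v28,v33,v29) [-+-] → (0.2162, -1.39738, -0.2939)–(0.2162, -1.66836, -0.38915)  len=0.2872
  (v29,v33,v34) [-++] → (0.2162, -1.66836, -0.38915)–(0.2162, -1.91397, -0.4755)  len=0.2603
  (v29,v34,v25) [-+-] → (0.2162, -1.91397, -0.4755)–(0.2162, -2.10283, -0.19429)  len=0.3387
  (v25,v34,v30) [-++] → (0.2162, -2.10283, -0.19429)–(0.2162, -2.23329, 0)  len=0.2340

Chained into 2 loop(s):
  loop 1: 10 segments, perimeter = 2.8285
  loop 2: 10 segments, perimeter = 2.8285
Total perimeter = 5.657
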